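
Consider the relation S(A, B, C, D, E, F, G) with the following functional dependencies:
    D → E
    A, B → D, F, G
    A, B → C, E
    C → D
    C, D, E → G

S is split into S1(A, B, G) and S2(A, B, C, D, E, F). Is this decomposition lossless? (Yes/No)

The shared attributes are {A, B} and {A, B}⁺ = {A, B, C, D, E, F, G}.
Since S1 ⊆ {A, B, C, D, E, F, G}, the intersection is a superkey of S1; the decomposition is lossless.

Yes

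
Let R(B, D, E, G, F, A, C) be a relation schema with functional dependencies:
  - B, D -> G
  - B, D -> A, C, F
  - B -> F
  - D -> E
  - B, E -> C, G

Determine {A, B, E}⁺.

Start with {A, B, E}.
B -> F applies; add {F} → now {A, B, E, F}.
B, E -> C, G applies; add {C, G} → now {A, B, C, E, F, G}.
No further FD applies.

{A, B, C, E, F, G}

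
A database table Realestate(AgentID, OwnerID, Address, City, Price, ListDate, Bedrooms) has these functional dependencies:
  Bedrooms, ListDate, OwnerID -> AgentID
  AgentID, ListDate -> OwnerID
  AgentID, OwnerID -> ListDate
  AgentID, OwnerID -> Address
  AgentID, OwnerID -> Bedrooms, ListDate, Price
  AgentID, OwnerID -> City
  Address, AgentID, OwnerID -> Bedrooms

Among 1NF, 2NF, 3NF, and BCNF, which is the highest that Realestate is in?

Candidate keys: {AgentID, ListDate}, {AgentID, OwnerID}, {Bedrooms, ListDate, OwnerID}. Prime attributes: {AgentID, Bedrooms, ListDate, OwnerID}.
Every FD has a superkey on the left, so the relation is in BCNF.

BCNF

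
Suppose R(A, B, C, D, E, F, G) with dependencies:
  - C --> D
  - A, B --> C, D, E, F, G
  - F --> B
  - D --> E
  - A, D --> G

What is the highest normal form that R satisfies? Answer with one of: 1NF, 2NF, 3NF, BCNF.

Candidate keys: {A, B}, {A, F}. Prime attributes: {A, B, F}.
For C --> D we have {C}⁺ = {C, D, E}; {C} is not a superkey, so BCNF fails.
C --> D determines the non-prime attribute {D} from a non-superkey — 3NF is violated.
No proper subset of a key has a non-prime attribute in its closure, so there is no partial dependency; 2NF holds.

2NF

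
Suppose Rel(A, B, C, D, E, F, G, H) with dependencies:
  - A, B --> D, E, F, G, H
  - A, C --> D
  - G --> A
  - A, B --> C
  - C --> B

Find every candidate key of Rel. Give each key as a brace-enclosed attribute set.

{A, B}, {A, C}, {B, G}, {C, G}

{A, B}⁺ = {A, B, C, D, E, F, G, H} — all of the relation — so {A, B} is a candidate key.
{A, C}⁺ = {A, B, C, D, E, F, G, H} — all of the relation — so {A, C} is a candidate key.
{B, G}⁺ = {A, B, C, D, E, F, G, H} — all of the relation — so {B, G} is a candidate key.
{C, G}⁺ = {A, B, C, D, E, F, G, H} — all of the relation — so {C, G} is a candidate key.
No proper subset of any of these is a key, and no other minimal superkey exists.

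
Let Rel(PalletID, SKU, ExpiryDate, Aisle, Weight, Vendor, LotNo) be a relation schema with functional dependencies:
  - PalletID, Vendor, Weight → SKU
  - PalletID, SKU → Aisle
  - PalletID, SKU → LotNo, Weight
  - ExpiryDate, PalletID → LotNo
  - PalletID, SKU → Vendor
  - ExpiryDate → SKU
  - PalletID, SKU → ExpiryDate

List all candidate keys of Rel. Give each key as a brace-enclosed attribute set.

Attributes never on any right-hand side: {PalletID} — every candidate key must contain it.
{ExpiryDate, PalletID}⁺ = {Aisle, ExpiryDate, LotNo, PalletID, SKU, Vendor, Weight} — all of the relation — so {ExpiryDate, PalletID} is a candidate key.
{PalletID, SKU}⁺ = {Aisle, ExpiryDate, LotNo, PalletID, SKU, Vendor, Weight} — all of the relation — so {PalletID, SKU} is a candidate key.
{PalletID, Vendor, Weight}⁺ = {Aisle, ExpiryDate, LotNo, PalletID, SKU, Vendor, Weight} — all of the relation — so {PalletID, Vendor, Weight} is a candidate key.
These are minimal and exhaustive — every other superkey contains one of them.

{ExpiryDate, PalletID}, {PalletID, SKU}, {PalletID, Vendor, Weight}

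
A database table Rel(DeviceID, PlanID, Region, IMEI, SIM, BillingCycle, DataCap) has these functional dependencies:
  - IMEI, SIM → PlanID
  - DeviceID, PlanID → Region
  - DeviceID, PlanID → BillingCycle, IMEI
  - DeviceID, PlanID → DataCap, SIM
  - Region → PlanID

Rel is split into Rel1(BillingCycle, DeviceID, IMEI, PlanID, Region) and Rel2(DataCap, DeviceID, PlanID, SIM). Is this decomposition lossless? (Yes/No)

Yes

Common attributes: {DeviceID, PlanID}; their closure is {BillingCycle, DataCap, DeviceID, IMEI, PlanID, Region, SIM}.
This includes all of Rel1, so the common attributes are a superkey of Rel1 — the join is lossless.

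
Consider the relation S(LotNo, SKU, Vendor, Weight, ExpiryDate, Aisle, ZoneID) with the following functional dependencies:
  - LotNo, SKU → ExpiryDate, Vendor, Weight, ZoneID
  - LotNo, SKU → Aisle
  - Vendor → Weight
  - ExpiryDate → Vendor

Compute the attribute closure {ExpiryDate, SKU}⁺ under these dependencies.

Start with {ExpiryDate, SKU}.
ExpiryDate → Vendor applies; add {Vendor} → now {ExpiryDate, SKU, Vendor}.
Vendor → Weight applies; add {Weight} → now {ExpiryDate, SKU, Vendor, Weight}.
No further FD applies.

{ExpiryDate, SKU, Vendor, Weight}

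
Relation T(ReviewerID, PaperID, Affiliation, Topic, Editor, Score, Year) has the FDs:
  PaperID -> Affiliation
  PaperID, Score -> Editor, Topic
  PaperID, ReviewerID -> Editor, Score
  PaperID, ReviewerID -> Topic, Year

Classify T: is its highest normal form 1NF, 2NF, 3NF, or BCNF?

Candidate key: {PaperID, ReviewerID}. Prime attributes: {PaperID, ReviewerID}.
PaperID -> Affiliation breaks BCNF: {PaperID}⁺ = {Affiliation, PaperID}, so {PaperID} is not a superkey.
PaperID -> Affiliation determines the non-prime attribute {Affiliation} from a non-superkey — 3NF is violated.
Since {PaperID} ⊂ {PaperID, ReviewerID} and {PaperID}⁺ ⊇ {Affiliation} with {Affiliation} non-prime, there is a partial dependency; 2NF fails.

1NF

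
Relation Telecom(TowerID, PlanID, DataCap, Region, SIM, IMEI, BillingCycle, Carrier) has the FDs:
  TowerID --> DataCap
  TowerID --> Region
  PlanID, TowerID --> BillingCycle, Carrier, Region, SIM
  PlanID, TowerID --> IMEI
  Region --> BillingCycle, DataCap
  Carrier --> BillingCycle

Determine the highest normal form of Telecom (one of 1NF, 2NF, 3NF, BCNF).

1NF

Candidate key: {PlanID, TowerID}. Prime attributes: {PlanID, TowerID}.
For TowerID --> DataCap we have {TowerID}⁺ = {BillingCycle, DataCap, Region, TowerID}; {TowerID} is not a superkey, so BCNF fails.
Because {DataCap} is non-prime and the left side of TowerID --> DataCap is not a superkey, the relation is not in 3NF.
The proper key subset {TowerID} of {PlanID, TowerID} determines non-prime {BillingCycle, DataCap, Region}, so the relation is not even in 2NF.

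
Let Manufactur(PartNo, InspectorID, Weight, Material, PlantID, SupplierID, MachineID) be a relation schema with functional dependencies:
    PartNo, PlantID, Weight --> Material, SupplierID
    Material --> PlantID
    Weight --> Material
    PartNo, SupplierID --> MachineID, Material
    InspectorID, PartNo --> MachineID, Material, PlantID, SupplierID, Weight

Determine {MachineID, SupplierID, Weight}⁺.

{MachineID, Material, PlantID, SupplierID, Weight}

Start with {MachineID, SupplierID, Weight}.
Weight --> Material applies; add {Material} → now {MachineID, Material, SupplierID, Weight}.
Material --> PlantID applies; add {PlantID} → now {MachineID, Material, PlantID, SupplierID, Weight}.
No further FD applies.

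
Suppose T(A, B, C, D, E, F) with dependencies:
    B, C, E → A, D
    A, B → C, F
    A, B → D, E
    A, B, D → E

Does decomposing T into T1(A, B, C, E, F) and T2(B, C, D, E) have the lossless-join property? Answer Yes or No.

The shared attributes are {B, C, E} and {B, C, E}⁺ = {A, B, C, D, E, F}.
This includes all of T1, so the common attributes are a superkey of T1 — the join is lossless.

Yes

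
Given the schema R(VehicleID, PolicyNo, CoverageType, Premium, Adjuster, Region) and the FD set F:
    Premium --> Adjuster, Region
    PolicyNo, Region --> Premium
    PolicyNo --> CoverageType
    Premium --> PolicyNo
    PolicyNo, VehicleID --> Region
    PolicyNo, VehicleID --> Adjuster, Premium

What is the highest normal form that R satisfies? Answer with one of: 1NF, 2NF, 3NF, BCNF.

1NF

Candidate keys: {PolicyNo, VehicleID}, {Premium, VehicleID}. Prime attributes: {PolicyNo, Premium, VehicleID}.
Premium --> Adjuster, Region: {Premium}⁺ = {Adjuster, CoverageType, PolicyNo, Premium, Region}, which is not all of the attributes, so the left side is not a superkey — BCNF is violated.
Premium --> Adjuster, Region determines the non-prime attributes {Adjuster, Region} from a non-superkey — 3NF is violated.
The proper key subset {PolicyNo} of {PolicyNo, VehicleID} determines non-prime {CoverageType}, so the relation is not even in 2NF.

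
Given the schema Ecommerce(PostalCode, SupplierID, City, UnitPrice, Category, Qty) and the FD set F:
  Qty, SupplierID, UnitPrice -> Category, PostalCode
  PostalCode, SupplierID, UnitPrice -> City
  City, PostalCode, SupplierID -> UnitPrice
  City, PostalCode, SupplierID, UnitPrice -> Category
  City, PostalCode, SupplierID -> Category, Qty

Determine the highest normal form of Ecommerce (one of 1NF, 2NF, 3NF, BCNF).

BCNF

Candidate keys: {City, PostalCode, SupplierID}, {PostalCode, SupplierID, UnitPrice}, {Qty, SupplierID, UnitPrice}. Prime attributes: {City, PostalCode, Qty, SupplierID, UnitPrice}.
The left-hand side of every FD is a superkey, so BCNF is satisfied.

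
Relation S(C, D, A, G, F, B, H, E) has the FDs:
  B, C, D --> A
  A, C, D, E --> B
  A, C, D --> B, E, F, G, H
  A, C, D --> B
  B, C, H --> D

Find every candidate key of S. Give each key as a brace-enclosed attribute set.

No FD produces {C}, so it must be in every candidate key.
{A, C, D}⁺ = {A, B, C, D, E, F, G, H} — all of the relation — so {A, C, D} is a candidate key.
{B, C, D}⁺ = {A, B, C, D, E, F, G, H} — all of the relation — so {B, C, D} is a candidate key.
{B, C, H}⁺ = {A, B, C, D, E, F, G, H} — all of the relation — so {B, C, H} is a candidate key.
No proper subset of any of these is a key, and no other minimal superkey exists.

{A, C, D}, {B, C, D}, {B, C, H}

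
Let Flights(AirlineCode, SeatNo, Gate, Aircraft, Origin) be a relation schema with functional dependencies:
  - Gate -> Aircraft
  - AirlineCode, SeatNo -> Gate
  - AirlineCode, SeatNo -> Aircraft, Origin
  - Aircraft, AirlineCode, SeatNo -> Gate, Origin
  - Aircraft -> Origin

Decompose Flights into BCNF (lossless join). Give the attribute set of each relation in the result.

{Aircraft, Gate}; {Aircraft, Origin}; {AirlineCode, Gate, SeatNo}

Candidate key of the original relation: {AirlineCode, SeatNo}.
{Aircraft, AirlineCode, Gate, Origin, SeatNo}: {Gate} determines {Aircraft, Gate, Origin} here but is not a superkey — split on Gate -> Aircraft, Origin, giving {Aircraft, Gate, Origin} and {AirlineCode, Gate, SeatNo}.
{Aircraft, Gate, Origin}: {Aircraft} determines {Aircraft, Origin} here but is not a superkey — split on Aircraft -> Origin, giving {Aircraft, Origin} and {Aircraft, Gate}.
{Aircraft, Origin}: every determinant is a superkey — BCNF.
{Aircraft, Gate}: every determinant is a superkey — BCNF.
{AirlineCode, Gate, SeatNo}: every determinant is a superkey — BCNF.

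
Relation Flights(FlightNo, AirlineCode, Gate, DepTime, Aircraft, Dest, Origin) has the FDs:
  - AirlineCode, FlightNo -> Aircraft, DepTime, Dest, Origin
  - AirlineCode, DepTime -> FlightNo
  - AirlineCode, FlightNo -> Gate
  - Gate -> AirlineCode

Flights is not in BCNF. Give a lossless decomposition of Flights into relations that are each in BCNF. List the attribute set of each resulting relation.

{Aircraft, DepTime, Dest, FlightNo, Gate, Origin}; {AirlineCode, Gate}

Candidate keys of the original relation: {AirlineCode, DepTime}, {AirlineCode, FlightNo}, {DepTime, Gate}, {FlightNo, Gate}.
Within {Aircraft, AirlineCode, DepTime, Dest, FlightNo, Gate, Origin}: {Gate}⁺ ∩ {Aircraft, AirlineCode, DepTime, Dest, FlightNo, Gate, Origin} = {AirlineCode, Gate}, not the whole set, so Gate -> AirlineCode violates BCNF; decompose into {AirlineCode, Gate} and {Aircraft, DepTime, Dest, FlightNo, Gate, Origin}.
{AirlineCode, Gate} has no BCNF violation.
{Aircraft, DepTime, Dest, FlightNo, Gate, Origin} has no BCNF violation.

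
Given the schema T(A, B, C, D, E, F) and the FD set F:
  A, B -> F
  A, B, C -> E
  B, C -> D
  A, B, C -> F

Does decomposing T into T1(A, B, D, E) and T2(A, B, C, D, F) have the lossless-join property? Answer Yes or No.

T1 ∩ T2 = {A, B, D}; its closure under F is {A, B, D, F}.
Neither T1 nor T2 is contained in that closure, so the decomposition is lossy.

No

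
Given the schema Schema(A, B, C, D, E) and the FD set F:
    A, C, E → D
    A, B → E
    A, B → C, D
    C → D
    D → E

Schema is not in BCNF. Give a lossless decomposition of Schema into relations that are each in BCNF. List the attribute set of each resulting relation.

{A, B, C}; {C, D}; {C, E}; {D, E}

Candidate key of the original relation: {A, B}.
Within {A, B, C, D, E}: {A, C, E}⁺ ∩ {A, B, C, D, E} = {A, C, D, E}, not the whole set, so A, C, E → D violates BCNF; decompose into {A, C, D, E} and {A, B, C, E}.
Within {A, C, D, E}: {C}⁺ ∩ {A, C, D, E} = {C, D, E}, not the whole set, so C → D, E violates BCNF; decompose into {C, D, E} and {A, C}.
Within {C, D, E}: {D}⁺ ∩ {C, D, E} = {D, E}, not the whole set, so D → E violates BCNF; decompose into {D, E} and {C, D}.
{D, E} has no BCNF violation.
{C, D} has no BCNF violation.
{A, C} has no BCNF violation.
Within {A, B, C, E}: {C}⁺ ∩ {A, B, C, E} = {C, E}, not the whole set, so C → E violates BCNF; decompose into {C, E} and {A, B, C}.
{C, E} has no BCNF violation.
{A, B, C} has no BCNF violation.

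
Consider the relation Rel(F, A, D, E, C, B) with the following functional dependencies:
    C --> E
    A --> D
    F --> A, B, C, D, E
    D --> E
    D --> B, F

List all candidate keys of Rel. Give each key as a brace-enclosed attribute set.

Closure of {A} is {A, B, C, D, E, F}, the whole schema; {A} is a candidate key.
Closure of {D} is {A, B, C, D, E, F}, the whole schema; {D} is a candidate key.
Closure of {F} is {A, B, C, D, E, F}, the whole schema; {F} is a candidate key.
These are minimal and exhaustive — every other superkey contains one of them.

{A}, {D}, {F}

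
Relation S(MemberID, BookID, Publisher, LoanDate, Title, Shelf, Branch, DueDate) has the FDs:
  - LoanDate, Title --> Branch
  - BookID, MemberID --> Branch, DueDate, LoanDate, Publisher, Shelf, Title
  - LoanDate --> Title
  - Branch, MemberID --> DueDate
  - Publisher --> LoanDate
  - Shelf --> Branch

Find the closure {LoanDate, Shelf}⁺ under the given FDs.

{Branch, LoanDate, Shelf, Title}

Start with {LoanDate, Shelf}.
LoanDate --> Title applies; add {Title} → now {LoanDate, Shelf, Title}.
Shelf --> Branch applies; add {Branch} → now {Branch, LoanDate, Shelf, Title}.
No further FD applies.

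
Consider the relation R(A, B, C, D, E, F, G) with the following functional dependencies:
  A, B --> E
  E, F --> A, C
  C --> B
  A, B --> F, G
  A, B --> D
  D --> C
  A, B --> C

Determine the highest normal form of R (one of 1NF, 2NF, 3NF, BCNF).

Candidate keys: {A, B}, {A, C}, {A, D}, {E, F}. Prime attributes: {A, B, C, D, E, F}.
C --> B breaks BCNF: {C}⁺ = {B, C}, so {C} is not a superkey.
Since {B} ⊆ prime attributes and every other non-superkey FD also has a prime right side, the schema is in 3NF.

3NF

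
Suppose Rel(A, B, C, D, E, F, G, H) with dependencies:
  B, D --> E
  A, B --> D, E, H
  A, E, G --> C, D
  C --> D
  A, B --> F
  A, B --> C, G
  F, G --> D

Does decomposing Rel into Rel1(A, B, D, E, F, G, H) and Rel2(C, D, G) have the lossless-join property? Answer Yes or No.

No

Rel1 ∩ Rel2 = {D, G}; its closure under F is {D, G}.
Rel1 ⊄ {D, G} and Rel2 ⊄ {D, G}, so the split is lossy.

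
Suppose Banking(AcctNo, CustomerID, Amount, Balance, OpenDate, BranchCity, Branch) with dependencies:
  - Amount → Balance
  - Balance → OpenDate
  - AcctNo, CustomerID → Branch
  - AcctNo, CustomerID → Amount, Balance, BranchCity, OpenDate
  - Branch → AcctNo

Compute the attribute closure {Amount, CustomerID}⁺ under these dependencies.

Start with {Amount, CustomerID}.
Amount → Balance applies; add {Balance} → now {Amount, Balance, CustomerID}.
Balance → OpenDate applies; add {OpenDate} → now {Amount, Balance, CustomerID, OpenDate}.
No further FD applies.

{Amount, Balance, CustomerID, OpenDate}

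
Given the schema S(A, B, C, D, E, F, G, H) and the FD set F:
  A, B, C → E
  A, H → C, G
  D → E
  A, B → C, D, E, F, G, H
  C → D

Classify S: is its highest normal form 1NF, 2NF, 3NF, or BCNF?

2NF

Candidate key: {A, B}. Prime attributes: {A, B}.
For A, H → C, G we have {A, H}⁺ = {A, C, D, E, G, H}; {A, H} is not a superkey, so BCNF fails.
A, H → C, G has non-prime {C, G} on the right and a non-superkey on the left, so 3NF fails.
Checking every proper subset of each key, none determines a non-prime attribute — 2NF is satisfied.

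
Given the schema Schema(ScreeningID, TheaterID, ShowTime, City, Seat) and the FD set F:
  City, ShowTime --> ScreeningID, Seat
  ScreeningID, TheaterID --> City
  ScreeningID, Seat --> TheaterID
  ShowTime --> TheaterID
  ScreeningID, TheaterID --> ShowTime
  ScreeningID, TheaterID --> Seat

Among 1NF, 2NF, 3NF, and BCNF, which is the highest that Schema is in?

3NF

Candidate keys: {City, ShowTime}, {ScreeningID, Seat}, {ScreeningID, ShowTime}, {ScreeningID, TheaterID}. Prime attributes: {City, ScreeningID, Seat, ShowTime, TheaterID}.
ShowTime --> TheaterID breaks BCNF: {ShowTime}⁺ = {ShowTime, TheaterID}, so {ShowTime} is not a superkey.
Its right-hand attributes {TheaterID} are all prime, as are those of every other non-superkey FD — the relation is in 3NF.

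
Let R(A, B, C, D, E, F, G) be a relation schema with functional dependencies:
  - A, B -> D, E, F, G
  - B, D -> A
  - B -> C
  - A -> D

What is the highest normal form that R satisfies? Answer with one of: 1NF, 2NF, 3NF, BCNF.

Candidate keys: {A, B}, {B, D}. Prime attributes: {A, B, D}.
B -> C breaks BCNF: {B}⁺ = {B, C}, so {B} is not a superkey.
B -> C determines the non-prime attribute {C} from a non-superkey — 3NF is violated.
The proper key subset {B} of {A, B} determines non-prime {C}, so the relation is not even in 2NF.

1NF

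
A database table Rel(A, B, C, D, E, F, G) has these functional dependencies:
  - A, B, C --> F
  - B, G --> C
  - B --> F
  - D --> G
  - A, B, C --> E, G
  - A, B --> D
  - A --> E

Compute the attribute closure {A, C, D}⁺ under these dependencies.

Start with {A, C, D}.
D --> G applies; add {G} → now {A, C, D, G}.
A --> E applies; add {E} → now {A, C, D, E, G}.
No further FD applies.

{A, C, D, E, G}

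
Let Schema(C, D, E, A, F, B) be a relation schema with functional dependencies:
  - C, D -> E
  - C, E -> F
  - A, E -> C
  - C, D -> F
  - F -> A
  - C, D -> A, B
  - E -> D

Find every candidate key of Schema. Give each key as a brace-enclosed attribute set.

{A, E}, {C, D}, {C, E}, {E, F}

{A, E} is a candidate key since {A, E}⁺ = {A, B, C, D, E, F} covers every attribute.
{C, D} is a candidate key since {C, D}⁺ = {A, B, C, D, E, F} covers every attribute.
{C, E} is a candidate key since {C, E}⁺ = {A, B, C, D, E, F} covers every attribute.
{E, F} is a candidate key since {E, F}⁺ = {A, B, C, D, E, F} covers every attribute.
Any other superkey properly contains one of these, so there are no further candidate keys.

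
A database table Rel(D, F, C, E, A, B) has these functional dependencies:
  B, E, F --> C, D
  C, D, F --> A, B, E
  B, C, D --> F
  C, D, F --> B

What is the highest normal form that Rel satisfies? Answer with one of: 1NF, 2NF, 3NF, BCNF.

BCNF

Candidate keys: {B, C, D}, {B, E, F}, {C, D, F}. Prime attributes: {B, C, D, E, F}.
Each dependency's left side is a superkey — BCNF holds.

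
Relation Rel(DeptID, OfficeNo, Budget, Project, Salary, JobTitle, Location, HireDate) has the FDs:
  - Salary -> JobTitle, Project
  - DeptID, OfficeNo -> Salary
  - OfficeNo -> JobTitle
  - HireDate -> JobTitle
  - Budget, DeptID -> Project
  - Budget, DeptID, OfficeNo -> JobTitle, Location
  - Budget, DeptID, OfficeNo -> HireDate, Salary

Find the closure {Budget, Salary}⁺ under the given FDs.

{Budget, JobTitle, Project, Salary}

Start with {Budget, Salary}.
Salary -> JobTitle, Project applies; add {JobTitle, Project} → now {Budget, JobTitle, Project, Salary}.
No further FD applies.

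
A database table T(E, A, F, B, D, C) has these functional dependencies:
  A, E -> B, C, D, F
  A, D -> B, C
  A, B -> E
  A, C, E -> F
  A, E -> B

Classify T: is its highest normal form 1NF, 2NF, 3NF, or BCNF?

Candidate keys: {A, B}, {A, D}, {A, E}. Prime attributes: {A, B, D, E}.
The left-hand side of every FD is a superkey, so BCNF is satisfied.

BCNF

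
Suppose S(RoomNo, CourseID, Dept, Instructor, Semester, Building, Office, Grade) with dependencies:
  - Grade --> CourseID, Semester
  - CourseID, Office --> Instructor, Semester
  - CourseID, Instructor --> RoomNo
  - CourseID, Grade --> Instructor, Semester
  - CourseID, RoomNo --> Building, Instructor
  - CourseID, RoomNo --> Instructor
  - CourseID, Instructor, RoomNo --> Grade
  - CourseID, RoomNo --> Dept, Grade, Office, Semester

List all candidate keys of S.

{CourseID, Instructor}, {CourseID, Office}, {CourseID, RoomNo}, {Grade}

{Grade} is a candidate key since {Grade}⁺ = {Building, CourseID, Dept, Grade, Instructor, Office, RoomNo, Semester} covers every attribute.
{CourseID, Instructor} is a candidate key since {CourseID, Instructor}⁺ = {Building, CourseID, Dept, Grade, Instructor, Office, RoomNo, Semester} covers every attribute.
{CourseID, Office} is a candidate key since {CourseID, Office}⁺ = {Building, CourseID, Dept, Grade, Instructor, Office, RoomNo, Semester} covers every attribute.
{CourseID, RoomNo} is a candidate key since {CourseID, RoomNo}⁺ = {Building, CourseID, Dept, Grade, Instructor, Office, RoomNo, Semester} covers every attribute.
These are minimal and exhaustive — every other superkey contains one of them.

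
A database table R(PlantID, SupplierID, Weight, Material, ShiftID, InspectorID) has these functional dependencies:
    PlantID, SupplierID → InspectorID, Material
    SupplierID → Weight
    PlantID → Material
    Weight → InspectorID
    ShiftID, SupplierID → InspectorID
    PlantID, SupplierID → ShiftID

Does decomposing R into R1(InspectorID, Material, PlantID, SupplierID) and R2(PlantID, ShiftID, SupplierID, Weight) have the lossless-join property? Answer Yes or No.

The shared attributes are {PlantID, SupplierID} and {PlantID, SupplierID}⁺ = {InspectorID, Material, PlantID, ShiftID, SupplierID, Weight}.
Since R1 ⊆ {InspectorID, Material, PlantID, ShiftID, SupplierID, Weight}, the intersection is a superkey of R1; the decomposition is lossless.

Yes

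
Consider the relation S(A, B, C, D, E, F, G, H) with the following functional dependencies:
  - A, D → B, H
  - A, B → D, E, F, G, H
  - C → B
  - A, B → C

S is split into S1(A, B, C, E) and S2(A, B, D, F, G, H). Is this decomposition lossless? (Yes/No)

Common attributes: {A, B}; their closure is {A, B, C, D, E, F, G, H}.
S1 is contained in that closure, so S1 ∩ S2 → S1 holds and the join is lossless.

Yes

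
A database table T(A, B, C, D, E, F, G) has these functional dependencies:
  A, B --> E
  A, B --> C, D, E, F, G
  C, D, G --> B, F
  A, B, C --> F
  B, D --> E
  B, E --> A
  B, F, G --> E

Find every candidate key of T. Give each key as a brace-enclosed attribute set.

{A, B} is a candidate key since {A, B}⁺ = {A, B, C, D, E, F, G} covers every attribute.
{B, D} is a candidate key since {B, D}⁺ = {A, B, C, D, E, F, G} covers every attribute.
{B, E} is a candidate key since {B, E}⁺ = {A, B, C, D, E, F, G} covers every attribute.
{B, F, G} is a candidate key since {B, F, G}⁺ = {A, B, C, D, E, F, G} covers every attribute.
{C, D, G} is a candidate key since {C, D, G}⁺ = {A, B, C, D, E, F, G} covers every attribute.
Any other superkey properly contains one of these, so there are no further candidate keys.

{A, B}, {B, D}, {B, E}, {B, F, G}, {C, D, G}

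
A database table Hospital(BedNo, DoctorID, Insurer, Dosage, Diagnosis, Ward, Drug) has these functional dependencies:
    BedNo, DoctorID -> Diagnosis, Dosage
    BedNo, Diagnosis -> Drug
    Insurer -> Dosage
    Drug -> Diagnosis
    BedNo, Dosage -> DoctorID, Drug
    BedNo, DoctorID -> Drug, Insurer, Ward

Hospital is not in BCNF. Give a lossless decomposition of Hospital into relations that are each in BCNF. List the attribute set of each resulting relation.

Candidate keys of the original relation: {BedNo, DoctorID}, {BedNo, Dosage}, {BedNo, Insurer}.
In {BedNo, Diagnosis, DoctorID, Dosage, Drug, Insurer, Ward}, {BedNo, Diagnosis} is not a superkey ({BedNo, Diagnosis}⁺ restricted to this set is {BedNo, Diagnosis, Drug}), so split on BedNo, Diagnosis -> Drug into {BedNo, Diagnosis, Drug} and {BedNo, Diagnosis, DoctorID, Dosage, Insurer, Ward}.
In {BedNo, Diagnosis, Drug}, {Drug} is not a superkey ({Drug}⁺ restricted to this set is {Diagnosis, Drug}), so split on Drug -> Diagnosis into {Diagnosis, Drug} and {BedNo, Drug}.
{Diagnosis, Drug} has no BCNF violation.
{BedNo, Drug} has no BCNF violation.
In {BedNo, Diagnosis, DoctorID, Dosage, Insurer, Ward}, {Insurer} is not a superkey ({Insurer}⁺ restricted to this set is {Dosage, Insurer}), so split on Insurer -> Dosage into {Dosage, Insurer} and {BedNo, Diagnosis, DoctorID, Insurer, Ward}.
{Dosage, Insurer} has no BCNF violation.
{BedNo, Diagnosis, DoctorID, Insurer, Ward} has no BCNF violation.

{BedNo, Diagnosis, DoctorID, Insurer, Ward}; {BedNo, Drug}; {Diagnosis, Drug}; {Dosage, Insurer}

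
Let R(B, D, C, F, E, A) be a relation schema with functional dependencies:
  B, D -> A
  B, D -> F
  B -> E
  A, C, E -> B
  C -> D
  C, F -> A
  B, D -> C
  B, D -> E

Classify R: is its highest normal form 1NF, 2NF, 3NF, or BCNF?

Candidate keys: {A, C, E}, {B, C}, {B, D}, {C, E, F}. Prime attributes: {A, B, C, D, E, F}.
B -> E: {B}⁺ = {B, E}, which is not all of the attributes, so the left side is not a superkey — BCNF is violated.
Its right-hand attributes {E} are all prime, as are those of every other non-superkey FD — the relation is in 3NF.

3NF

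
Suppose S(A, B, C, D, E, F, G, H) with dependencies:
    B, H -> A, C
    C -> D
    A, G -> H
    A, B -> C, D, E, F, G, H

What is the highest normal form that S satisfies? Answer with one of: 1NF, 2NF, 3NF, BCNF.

Candidate keys: {A, B}, {B, H}. Prime attributes: {A, B, H}.
C -> D breaks BCNF: {C}⁺ = {C, D}, so {C} is not a superkey.
Because {D} is non-prime and the left side of C -> D is not a superkey, the relation is not in 3NF.
Checking every proper subset of each key, none determines a non-prime attribute — 2NF is satisfied.

2NF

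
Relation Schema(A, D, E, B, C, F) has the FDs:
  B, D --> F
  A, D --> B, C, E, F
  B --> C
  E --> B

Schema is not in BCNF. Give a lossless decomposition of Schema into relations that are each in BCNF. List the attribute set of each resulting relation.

Candidate key of the original relation: {A, D}.
{A, B, C, D, E, F}: {B, D} determines {B, C, D, F} here but is not a superkey — split on B, D --> C, F, giving {B, C, D, F} and {A, B, D, E}.
{B, C, D, F}: {B} determines {B, C} here but is not a superkey — split on B --> C, giving {B, C} and {B, D, F}.
{B, C} is in BCNF.
{B, D, F} is in BCNF.
{A, B, D, E}: {E} determines {B, E} here but is not a superkey — split on E --> B, giving {B, E} and {A, D, E}.
{B, E} is in BCNF.
{A, D, E} is in BCNF.

{A, D, E}; {B, C}; {B, D, F}; {B, E}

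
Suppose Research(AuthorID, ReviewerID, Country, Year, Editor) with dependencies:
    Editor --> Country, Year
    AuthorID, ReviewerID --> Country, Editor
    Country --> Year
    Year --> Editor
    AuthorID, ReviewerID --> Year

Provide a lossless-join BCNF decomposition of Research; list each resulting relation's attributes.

Candidate key of the original relation: {AuthorID, ReviewerID}.
Within {AuthorID, Country, Editor, ReviewerID, Year}: {Editor}⁺ ∩ {AuthorID, Country, Editor, ReviewerID, Year} = {Country, Editor, Year}, not the whole set, so Editor --> Country, Year violates BCNF; decompose into {Country, Editor, Year} and {AuthorID, Editor, ReviewerID}.
{Country, Editor, Year} has no BCNF violation.
{AuthorID, Editor, ReviewerID} has no BCNF violation.

{AuthorID, Editor, ReviewerID}; {Country, Editor, Year}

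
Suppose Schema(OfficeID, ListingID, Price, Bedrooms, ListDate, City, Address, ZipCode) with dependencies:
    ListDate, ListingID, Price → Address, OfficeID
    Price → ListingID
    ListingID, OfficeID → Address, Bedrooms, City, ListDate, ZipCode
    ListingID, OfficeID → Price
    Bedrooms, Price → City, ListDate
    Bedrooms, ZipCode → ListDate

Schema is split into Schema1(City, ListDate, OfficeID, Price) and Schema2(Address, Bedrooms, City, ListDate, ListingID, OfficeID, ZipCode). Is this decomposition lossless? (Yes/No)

No

The shared attributes are {City, ListDate, OfficeID} and {City, ListDate, OfficeID}⁺ = {City, ListDate, OfficeID}.
Schema1 ⊄ {City, ListDate, OfficeID} and Schema2 ⊄ {City, ListDate, OfficeID}, so the split is lossy.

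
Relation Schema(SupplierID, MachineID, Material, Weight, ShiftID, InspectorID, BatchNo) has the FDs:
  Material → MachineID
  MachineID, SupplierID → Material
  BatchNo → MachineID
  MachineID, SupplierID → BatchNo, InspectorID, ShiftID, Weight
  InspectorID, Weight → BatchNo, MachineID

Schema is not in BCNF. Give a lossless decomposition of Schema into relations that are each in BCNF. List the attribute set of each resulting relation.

{BatchNo, InspectorID, Weight}; {InspectorID, Material, ShiftID, SupplierID, Weight}; {MachineID, Material}

Candidate keys of the original relation: {BatchNo, SupplierID}, {InspectorID, SupplierID, Weight}, {MachineID, SupplierID}, {Material, SupplierID}.
{BatchNo, InspectorID, MachineID, Material, ShiftID, SupplierID, Weight}: {Material} determines {MachineID, Material} here but is not a superkey — split on Material → MachineID, giving {MachineID, Material} and {BatchNo, InspectorID, Material, ShiftID, SupplierID, Weight}.
{MachineID, Material} is in BCNF.
{BatchNo, InspectorID, Material, ShiftID, SupplierID, Weight}: {InspectorID, Weight} determines {BatchNo, InspectorID, Weight} here but is not a superkey — split on InspectorID, Weight → BatchNo, giving {BatchNo, InspectorID, Weight} and {InspectorID, Material, ShiftID, SupplierID, Weight}.
{BatchNo, InspectorID, Weight} is in BCNF.
{InspectorID, Material, ShiftID, SupplierID, Weight} is in BCNF.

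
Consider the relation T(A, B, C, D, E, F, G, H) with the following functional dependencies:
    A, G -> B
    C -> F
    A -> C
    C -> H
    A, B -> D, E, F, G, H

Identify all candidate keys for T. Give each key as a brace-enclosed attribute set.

{A, B}, {A, G}

No FD produces {A}, so it must be in every candidate key.
{A, B}⁺ = {A, B, C, D, E, F, G, H} — all of the relation — so {A, B} is a candidate key.
{A, G}⁺ = {A, B, C, D, E, F, G, H} — all of the relation — so {A, G} is a candidate key.
These are minimal and exhaustive — every other superkey contains one of them.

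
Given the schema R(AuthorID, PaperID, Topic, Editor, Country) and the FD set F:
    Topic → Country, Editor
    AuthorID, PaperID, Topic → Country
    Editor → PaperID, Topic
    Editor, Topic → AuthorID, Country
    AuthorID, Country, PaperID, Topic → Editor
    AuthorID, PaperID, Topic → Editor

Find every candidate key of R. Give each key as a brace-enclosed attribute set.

{Editor}⁺ = {AuthorID, Country, Editor, PaperID, Topic} — all of the relation — so {Editor} is a candidate key.
{Topic}⁺ = {AuthorID, Country, Editor, PaperID, Topic} — all of the relation — so {Topic} is a candidate key.
Any other superkey properly contains one of these, so there are no further candidate keys.

{Editor}, {Topic}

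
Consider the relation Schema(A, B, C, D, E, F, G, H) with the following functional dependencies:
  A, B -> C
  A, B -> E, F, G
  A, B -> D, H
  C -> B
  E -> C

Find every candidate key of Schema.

{A, B}, {A, C}, {A, E}

{A} never appears on the right of any FD, so every key must include it.
Closure of {A, B} is {A, B, C, D, E, F, G, H}, the whole schema; {A, B} is a candidate key.
Closure of {A, C} is {A, B, C, D, E, F, G, H}, the whole schema; {A, C} is a candidate key.
Closure of {A, E} is {A, B, C, D, E, F, G, H}, the whole schema; {A, E} is a candidate key.
Any other superkey properly contains one of these, so there are no further candidate keys.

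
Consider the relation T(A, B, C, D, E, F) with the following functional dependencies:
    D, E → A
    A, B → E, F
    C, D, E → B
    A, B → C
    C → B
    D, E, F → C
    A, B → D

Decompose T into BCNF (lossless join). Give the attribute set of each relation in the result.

{A, D, E}; {B, C}; {C, D, E, F}

Candidate keys of the original relation: {A, B}, {A, C}, {B, D, E}, {C, D, E}, {D, E, F}.
Within {A, B, C, D, E, F}: {D, E}⁺ ∩ {A, B, C, D, E, F} = {A, D, E}, not the whole set, so D, E → A violates BCNF; decompose into {A, D, E} and {B, C, D, E, F}.
{A, D, E} is in BCNF.
Within {B, C, D, E, F}: {C}⁺ ∩ {B, C, D, E, F} = {B, C}, not the whole set, so C → B violates BCNF; decompose into {B, C} and {C, D, E, F}.
{B, C} is in BCNF.
{C, D, E, F} is in BCNF.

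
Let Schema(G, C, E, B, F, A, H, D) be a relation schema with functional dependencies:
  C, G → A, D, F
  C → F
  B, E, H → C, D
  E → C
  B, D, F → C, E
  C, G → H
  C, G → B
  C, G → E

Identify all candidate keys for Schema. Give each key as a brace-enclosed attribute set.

{G} never appears on the right of any FD, so every key must include it.
{C, G}⁺ = {A, B, C, D, E, F, G, H} — all of the relation — so {C, G} is a candidate key.
{E, G}⁺ = {A, B, C, D, E, F, G, H} — all of the relation — so {E, G} is a candidate key.
{B, D, F, G}⁺ = {A, B, C, D, E, F, G, H} — all of the relation — so {B, D, F, G} is a candidate key.
Any other superkey properly contains one of these, so there are no further candidate keys.

{B, D, F, G}, {C, G}, {E, G}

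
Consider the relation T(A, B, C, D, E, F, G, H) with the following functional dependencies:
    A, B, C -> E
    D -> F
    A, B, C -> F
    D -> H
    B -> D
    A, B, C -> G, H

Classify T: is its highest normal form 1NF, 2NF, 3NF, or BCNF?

Candidate key: {A, B, C}. Prime attributes: {A, B, C}.
D -> F: {D}⁺ = {D, F, H}, which is not all of the attributes, so the left side is not a superkey — BCNF is violated.
D -> F has non-prime {F} on the right and a non-superkey on the left, so 3NF fails.
The proper key subset {B} of {A, B, C} determines non-prime {D, F, H}, so the relation is not even in 2NF.

1NF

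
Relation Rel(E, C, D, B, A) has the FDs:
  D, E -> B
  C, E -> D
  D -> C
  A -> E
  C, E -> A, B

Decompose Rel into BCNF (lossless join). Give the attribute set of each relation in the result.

{A, B, D}; {A, E}; {C, D}

Candidate keys of the original relation: {A, C}, {A, D}, {C, E}, {D, E}.
Within {A, B, C, D, E}: {D}⁺ ∩ {A, B, C, D, E} = {C, D}, not the whole set, so D -> C violates BCNF; decompose into {C, D} and {A, B, D, E}.
{C, D} is in BCNF.
Within {A, B, D, E}: {A}⁺ ∩ {A, B, D, E} = {A, E}, not the whole set, so A -> E violates BCNF; decompose into {A, E} and {A, B, D}.
{A, E} is in BCNF.
{A, B, D} is in BCNF.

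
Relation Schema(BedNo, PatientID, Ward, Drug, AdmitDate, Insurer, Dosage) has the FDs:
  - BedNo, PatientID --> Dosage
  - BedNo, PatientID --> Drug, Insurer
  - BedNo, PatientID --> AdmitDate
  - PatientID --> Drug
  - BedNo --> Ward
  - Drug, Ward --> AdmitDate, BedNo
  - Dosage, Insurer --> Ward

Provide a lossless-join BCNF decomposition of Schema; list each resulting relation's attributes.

{AdmitDate, BedNo, Dosage, Insurer, PatientID}; {BedNo, Ward}; {Drug, PatientID}

Candidate keys of the original relation: {BedNo, PatientID}, {Dosage, Insurer, PatientID}, {PatientID, Ward}.
In {AdmitDate, BedNo, Dosage, Drug, Insurer, PatientID, Ward}, {PatientID} is not a superkey ({PatientID}⁺ restricted to this set is {Drug, PatientID}), so split on PatientID --> Drug into {Drug, PatientID} and {AdmitDate, BedNo, Dosage, Insurer, PatientID, Ward}.
{Drug, PatientID} has no BCNF violation.
In {AdmitDate, BedNo, Dosage, Insurer, PatientID, Ward}, {BedNo} is not a superkey ({BedNo}⁺ restricted to this set is {BedNo, Ward}), so split on BedNo --> Ward into {BedNo, Ward} and {AdmitDate, BedNo, Dosage, Insurer, PatientID}.
{BedNo, Ward} has no BCNF violation.
{AdmitDate, BedNo, Dosage, Insurer, PatientID} has no BCNF violation.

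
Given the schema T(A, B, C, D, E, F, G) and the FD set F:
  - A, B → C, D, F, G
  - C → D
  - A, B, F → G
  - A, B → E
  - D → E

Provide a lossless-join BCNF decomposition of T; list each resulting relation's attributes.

Candidate key of the original relation: {A, B}.
Within {A, B, C, D, E, F, G}: {C}⁺ ∩ {A, B, C, D, E, F, G} = {C, D, E}, not the whole set, so C → D, E violates BCNF; decompose into {C, D, E} and {A, B, C, F, G}.
Within {C, D, E}: {D}⁺ ∩ {C, D, E} = {D, E}, not the whole set, so D → E violates BCNF; decompose into {D, E} and {C, D}.
{D, E} is in BCNF.
{C, D} is in BCNF.
{A, B, C, F, G} is in BCNF.

{A, B, C, F, G}; {C, D}; {D, E}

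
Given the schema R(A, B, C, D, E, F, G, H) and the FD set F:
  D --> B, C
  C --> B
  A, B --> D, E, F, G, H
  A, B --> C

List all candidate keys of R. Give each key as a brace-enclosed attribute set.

{A, B}, {A, C}, {A, D}

{A} never appears on the right of any FD, so every key must include it.
Closure of {A, B} is {A, B, C, D, E, F, G, H}, the whole schema; {A, B} is a candidate key.
Closure of {A, C} is {A, B, C, D, E, F, G, H}, the whole schema; {A, C} is a candidate key.
Closure of {A, D} is {A, B, C, D, E, F, G, H}, the whole schema; {A, D} is a candidate key.
These are minimal and exhaustive — every other superkey contains one of them.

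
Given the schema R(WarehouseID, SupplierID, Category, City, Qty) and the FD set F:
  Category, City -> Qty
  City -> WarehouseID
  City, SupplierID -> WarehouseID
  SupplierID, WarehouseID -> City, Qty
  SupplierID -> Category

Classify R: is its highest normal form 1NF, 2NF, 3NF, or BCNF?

Candidate keys: {City, SupplierID}, {SupplierID, WarehouseID}. Prime attributes: {City, SupplierID, WarehouseID}.
Category, City -> Qty: {Category, City}⁺ = {Category, City, Qty, WarehouseID}, which is not all of the attributes, so the left side is not a superkey — BCNF is violated.
Because {Qty} is non-prime and the left side of Category, City -> Qty is not a superkey, the relation is not in 3NF.
The proper key subset {SupplierID} of {City, SupplierID} determines non-prime {Category}, so the relation is not even in 2NF.

1NF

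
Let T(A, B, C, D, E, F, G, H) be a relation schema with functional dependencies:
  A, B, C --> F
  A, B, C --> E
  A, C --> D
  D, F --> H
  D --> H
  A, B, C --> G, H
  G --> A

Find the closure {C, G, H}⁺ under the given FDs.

Start with {C, G, H}.
G --> A applies; add {A} → now {A, C, G, H}.
A, C --> D applies; add {D} → now {A, C, D, G, H}.
No further FD applies.

{A, C, D, G, H}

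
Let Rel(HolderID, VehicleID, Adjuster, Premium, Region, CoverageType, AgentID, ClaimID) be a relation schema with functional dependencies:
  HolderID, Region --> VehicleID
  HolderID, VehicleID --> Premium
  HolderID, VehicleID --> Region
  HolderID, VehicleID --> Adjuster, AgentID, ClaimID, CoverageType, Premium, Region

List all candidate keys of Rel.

{HolderID} never appears on the right of any FD, so every key must include it.
{HolderID, Region}⁺ = {Adjuster, AgentID, ClaimID, CoverageType, HolderID, Premium, Region, VehicleID}, which is every attribute, so {HolderID, Region} is a candidate key.
{HolderID, VehicleID}⁺ = {Adjuster, AgentID, ClaimID, CoverageType, HolderID, Premium, Region, VehicleID}, which is every attribute, so {HolderID, VehicleID} is a candidate key.
No proper subset of any of these is a key, and no other minimal superkey exists.

{HolderID, Region}, {HolderID, VehicleID}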